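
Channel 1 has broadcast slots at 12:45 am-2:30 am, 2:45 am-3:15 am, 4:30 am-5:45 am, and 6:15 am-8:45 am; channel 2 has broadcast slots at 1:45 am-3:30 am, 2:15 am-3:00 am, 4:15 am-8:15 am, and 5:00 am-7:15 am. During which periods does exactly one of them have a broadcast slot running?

12:45 am–1:45 am, 2:30 am–2:45 am, 3:15 am–3:30 am, 4:15 am–4:30 am, 5:45 am–6:15 am, 8:15 am–8:45 am

B, merged: 1:45 am–3:30 am, 4:15 am–8:15 am.
A \ B = 12:45 am–1:45 am, 8:15 am–8:45 am.
B \ A = 2:30 am–2:45 am, 3:15 am–3:30 am, 4:15 am–4:30 am, 5:45 am–6:15 am.
Union of the two gives the symmetric difference.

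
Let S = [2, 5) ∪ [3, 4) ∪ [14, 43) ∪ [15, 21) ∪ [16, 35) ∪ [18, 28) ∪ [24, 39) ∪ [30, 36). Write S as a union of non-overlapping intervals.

[2, 5) ∪ [14, 43)

[3, 4) overlaps/touches [2, 5) → extend to [2, 5).
[14, 43) is disjoint → start new block.
[15, 21) overlaps/touches [14, 43) → extend to [14, 43).
[16, 35) overlaps/touches [14, 43) → extend to [14, 43).
[18, 28) overlaps/touches [14, 43) → extend to [14, 43).
[24, 39) overlaps/touches [14, 43) → extend to [14, 43).
[30, 36) overlaps/touches [14, 43) → extend to [14, 43).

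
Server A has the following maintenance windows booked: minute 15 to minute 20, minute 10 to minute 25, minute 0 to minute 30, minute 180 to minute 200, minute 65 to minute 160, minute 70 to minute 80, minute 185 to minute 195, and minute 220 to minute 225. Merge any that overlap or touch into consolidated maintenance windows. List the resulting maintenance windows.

Sort by start: minute 0 to minute 30, minute 10 to minute 25, minute 15 to minute 20, minute 65 to minute 160, minute 70 to minute 80, minute 180 to minute 200, minute 185 to minute 195, minute 220 to minute 225.
minute 10 to minute 25 overlaps/touches minute 0 to minute 30 → extend to minute 0 to minute 30.
minute 15 to minute 20 overlaps/touches minute 0 to minute 30 → extend to minute 0 to minute 30.
minute 65 to minute 160 is disjoint → start new block.
minute 70 to minute 80 overlaps/touches minute 65 to minute 160 → extend to minute 65 to minute 160.
minute 180 to minute 200 is disjoint → start new block.
minute 185 to minute 195 overlaps/touches minute 180 to minute 200 → extend to minute 180 to minute 200.
minute 220 to minute 225 is disjoint → start new block.

minute 0 to minute 30, minute 65 to minute 160, minute 180 to minute 200, minute 220 to minute 225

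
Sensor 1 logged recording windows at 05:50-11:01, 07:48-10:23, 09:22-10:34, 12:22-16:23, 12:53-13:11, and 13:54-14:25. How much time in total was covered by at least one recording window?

Merged: 05:50–11:01, 12:22–16:23.
Lengths: 5 h 11 min + 4 h 1 min = 9 h 12 min.

9 h 12 min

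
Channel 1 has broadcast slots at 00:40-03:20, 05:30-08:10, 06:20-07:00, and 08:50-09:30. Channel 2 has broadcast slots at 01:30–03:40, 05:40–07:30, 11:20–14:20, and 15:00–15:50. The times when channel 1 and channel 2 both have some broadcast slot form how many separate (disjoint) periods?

2

A, merged: 00:40-03:20, 05:30-08:10, 08:50-09:30.
A ∩ B = 01:30-03:20, 05:40-07:30.
That is 2 disjoint pieces.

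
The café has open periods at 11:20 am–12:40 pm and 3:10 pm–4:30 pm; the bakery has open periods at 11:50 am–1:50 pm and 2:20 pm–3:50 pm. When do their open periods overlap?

11:20 am–12:40 pm meets the second set on 11:50 am–12:40 pm.
3:10 pm–4:30 pm meets the second set on 3:10 pm–3:50 pm.

11:50 am–12:40 pm, 3:10 pm–3:50 pm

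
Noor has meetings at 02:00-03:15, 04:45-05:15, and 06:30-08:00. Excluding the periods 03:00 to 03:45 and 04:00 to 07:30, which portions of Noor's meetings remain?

02:00–03:00, 07:30–08:00

02:00–03:15 \ B = 02:00–03:00.
04:45–05:15: entirely removed.
06:30–08:00 \ B = 07:30–08:00.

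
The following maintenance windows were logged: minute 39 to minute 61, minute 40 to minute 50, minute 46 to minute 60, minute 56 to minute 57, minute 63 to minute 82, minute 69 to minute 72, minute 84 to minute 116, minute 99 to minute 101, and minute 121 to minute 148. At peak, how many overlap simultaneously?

At minute 46, 3 of the intervals are simultaneously active.
No point has more.

3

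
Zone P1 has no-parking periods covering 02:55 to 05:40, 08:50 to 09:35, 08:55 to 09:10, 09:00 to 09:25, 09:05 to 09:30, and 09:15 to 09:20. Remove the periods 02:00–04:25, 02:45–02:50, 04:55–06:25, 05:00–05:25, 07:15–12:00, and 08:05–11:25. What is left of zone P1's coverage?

04:25-04:55

Merge the first list: 02:55-05:40, 08:50-09:35.
Merge the second list: 02:00-04:25, 04:55-06:25, 07:15-12:00.
02:55-05:40 \ B = 04:25-04:55.
08:50-09:35: entirely removed.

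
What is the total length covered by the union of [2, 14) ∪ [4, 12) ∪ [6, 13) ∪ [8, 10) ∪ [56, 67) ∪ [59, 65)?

Merged: [2, 14), [56, 67).
Lengths: 12 + 11 = 23.

23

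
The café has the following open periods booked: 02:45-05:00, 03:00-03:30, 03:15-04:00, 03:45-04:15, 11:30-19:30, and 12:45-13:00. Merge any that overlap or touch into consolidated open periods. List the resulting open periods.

03:00-03:30 overlaps/touches 02:45-05:00 → extend to 02:45-05:00.
03:15-04:00 overlaps/touches 02:45-05:00 → extend to 02:45-05:00.
03:45-04:15 overlaps/touches 02:45-05:00 → extend to 02:45-05:00.
11:30-19:30 is disjoint → start new block.
12:45-13:00 overlaps/touches 11:30-19:30 → extend to 11:30-19:30.

02:45-05:00, 11:30-19:30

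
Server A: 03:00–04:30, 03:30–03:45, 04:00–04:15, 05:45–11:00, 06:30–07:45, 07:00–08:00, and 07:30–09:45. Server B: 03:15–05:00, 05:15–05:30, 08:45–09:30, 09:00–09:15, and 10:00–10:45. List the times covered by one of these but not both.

03:00-03:15, 04:30-05:00, 05:15-05:30, 05:45-08:45, 09:30-10:00, 10:45-11:00

First set merges to 03:00-04:30, 05:45-11:00.
Second set merges to 03:15-05:00, 05:15-05:30, 08:45-09:30, 10:00-10:45.
A \ B = 03:00-03:15, 05:45-08:45, 09:30-10:00, 10:45-11:00.
B \ A = 04:30-05:00, 05:15-05:30.
Union of the two gives the symmetric difference.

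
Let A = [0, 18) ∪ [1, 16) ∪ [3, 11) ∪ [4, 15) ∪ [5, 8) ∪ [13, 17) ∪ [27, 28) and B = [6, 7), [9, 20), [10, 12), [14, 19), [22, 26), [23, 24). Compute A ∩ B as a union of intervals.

[6, 7) ∪ [9, 18)

First set merges to [0, 18), [27, 28).
Second set merges to [6, 7), [9, 20), [22, 26).
[0, 18) meets the second set on [6, 7), [9, 18).
[27, 28): no overlap with the second set.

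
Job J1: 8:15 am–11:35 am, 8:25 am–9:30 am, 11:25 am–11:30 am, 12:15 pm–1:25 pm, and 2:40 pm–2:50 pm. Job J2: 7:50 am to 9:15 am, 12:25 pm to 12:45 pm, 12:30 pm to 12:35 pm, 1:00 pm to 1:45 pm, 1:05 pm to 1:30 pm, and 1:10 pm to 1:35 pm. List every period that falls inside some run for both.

First set merges to 8:15 am–11:35 am, 12:15 pm–1:25 pm, 2:40 pm–2:50 pm.
Second set merges to 7:50 am–9:15 am, 12:25 pm–12:45 pm, 1:00 pm–1:45 pm.
8:15 am–11:35 am ∩ B → 8:15 am–9:15 am.
12:15 pm–1:25 pm ∩ B → 12:25 pm–12:45 pm, 1:00 pm–1:25 pm.
2:40 pm–2:50 pm meets no B interval.

8:15 am–9:15 am, 12:25 pm–12:45 pm, 1:00 pm–1:25 pm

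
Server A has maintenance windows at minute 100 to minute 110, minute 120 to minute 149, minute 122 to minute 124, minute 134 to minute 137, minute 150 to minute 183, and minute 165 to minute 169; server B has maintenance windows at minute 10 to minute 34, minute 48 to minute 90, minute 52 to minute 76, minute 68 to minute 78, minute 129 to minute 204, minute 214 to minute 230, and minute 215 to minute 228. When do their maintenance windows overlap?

minute 129 to minute 149, minute 150 to minute 183

Merge the first list: minute 100 to minute 110, minute 120 to minute 149, minute 150 to minute 183.
Merge the second list: minute 10 to minute 34, minute 48 to minute 90, minute 129 to minute 204, minute 214 to minute 230.
minute 100 to minute 110: no overlap with the second set.
minute 120 to minute 149 meets the second set on minute 129 to minute 149.
minute 150 to minute 183 meets the second set on minute 150 to minute 183.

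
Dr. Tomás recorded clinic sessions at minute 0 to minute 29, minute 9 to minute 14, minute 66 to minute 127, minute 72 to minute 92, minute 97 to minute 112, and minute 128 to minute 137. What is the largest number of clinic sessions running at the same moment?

Sweep endpoints in order; track running count of active intervals.
Peak of 2 reached at minute 9.

2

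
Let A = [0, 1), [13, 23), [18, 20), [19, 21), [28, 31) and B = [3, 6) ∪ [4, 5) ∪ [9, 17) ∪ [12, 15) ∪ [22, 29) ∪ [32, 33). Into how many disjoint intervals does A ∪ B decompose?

Merge the first list: [0, 1), [13, 23), [28, 31).
Merge the second list: [3, 6), [9, 17), [22, 29), [32, 33).
A ∪ B = [0, 1), [3, 6), [9, 31), [32, 33).
That is 4 disjoint pieces.

4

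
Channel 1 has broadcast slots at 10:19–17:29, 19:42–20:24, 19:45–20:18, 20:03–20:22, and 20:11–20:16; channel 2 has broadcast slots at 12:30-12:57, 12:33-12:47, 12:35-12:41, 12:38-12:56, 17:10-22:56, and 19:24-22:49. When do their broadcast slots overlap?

12:30-12:57, 17:10-17:29, 19:42-20:24

Merge the first list: 10:19-17:29, 19:42-20:24.
Merge the second list: 12:30-12:57, 17:10-22:56.
10:19-17:29 meets the second set on 12:30-12:57, 17:10-17:29.
19:42-20:24 meets the second set on 19:42-20:24.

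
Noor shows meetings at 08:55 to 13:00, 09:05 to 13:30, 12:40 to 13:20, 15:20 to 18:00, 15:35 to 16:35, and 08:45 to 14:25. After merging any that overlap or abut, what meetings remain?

Sort by start: 08:45–14:25, 08:55–13:00, 09:05–13:30, 12:40–13:20, 15:20–18:00, 15:35–16:35.
08:55–13:00 overlaps/touches 08:45–14:25 → extend to 08:45–14:25.
09:05–13:30 overlaps/touches 08:45–14:25 → extend to 08:45–14:25.
12:40–13:20 overlaps/touches 08:45–14:25 → extend to 08:45–14:25.
15:20–18:00 is disjoint → start new block.
15:35–16:35 overlaps/touches 15:20–18:00 → extend to 15:20–18:00.

08:45–14:25, 15:20–18:00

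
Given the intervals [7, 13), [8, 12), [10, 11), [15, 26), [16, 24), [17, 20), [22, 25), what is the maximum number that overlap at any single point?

Sweep endpoints in order; track running count of active intervals.
Peak of 3 reached at 10.

3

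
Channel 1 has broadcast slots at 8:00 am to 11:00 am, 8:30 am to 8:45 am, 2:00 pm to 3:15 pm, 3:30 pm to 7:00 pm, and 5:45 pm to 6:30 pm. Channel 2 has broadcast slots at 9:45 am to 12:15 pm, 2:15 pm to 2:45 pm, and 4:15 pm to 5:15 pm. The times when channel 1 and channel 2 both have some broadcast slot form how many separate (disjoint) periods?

First set merges to 8:00 am–11:00 am, 2:00 pm–3:15 pm, 3:30 pm–7:00 pm.
A ∩ B = 9:45 am–11:00 am, 2:15 pm–2:45 pm, 4:15 pm–5:15 pm.
That is 3 disjoint pieces.

3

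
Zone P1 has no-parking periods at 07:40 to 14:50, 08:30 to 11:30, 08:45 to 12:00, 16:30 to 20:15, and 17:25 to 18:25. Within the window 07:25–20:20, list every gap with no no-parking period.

07:25–07:40, 14:50–16:30, 20:15–20:20

Covered (merged): 07:40–14:50, 16:30–20:15.
Gaps within 07:25–20:20: 07:25–07:40, 14:50–16:30, 20:15–20:20.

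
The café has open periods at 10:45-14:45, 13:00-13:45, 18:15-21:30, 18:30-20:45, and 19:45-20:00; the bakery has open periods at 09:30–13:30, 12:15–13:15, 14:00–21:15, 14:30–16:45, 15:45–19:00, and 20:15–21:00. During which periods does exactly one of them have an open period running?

09:30–10:45, 13:30–14:00, 14:45–18:15, 21:15–21:30

Merge the first list: 10:45–14:45, 18:15–21:30.
Merge the second list: 09:30–13:30, 14:00–21:15.
A but not B: 13:30–14:00, 21:15–21:30.
B but not A: 09:30–10:45, 14:45–18:15.
Combining gives A △ B.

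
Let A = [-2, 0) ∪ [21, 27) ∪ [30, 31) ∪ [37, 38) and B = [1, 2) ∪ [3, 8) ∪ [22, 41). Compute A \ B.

[-2, 0): no B overlap → unchanged.
[21, 27) minus B → [21, 22).
[30, 31): fully covered by B → removed.
[37, 38): fully covered by B → removed.

[-2, 0) ∪ [21, 22)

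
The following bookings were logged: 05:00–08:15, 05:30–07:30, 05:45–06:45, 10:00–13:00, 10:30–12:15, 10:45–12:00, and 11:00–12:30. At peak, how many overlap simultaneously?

4

At 11:00, 4 of the intervals are simultaneously active.
No point has more.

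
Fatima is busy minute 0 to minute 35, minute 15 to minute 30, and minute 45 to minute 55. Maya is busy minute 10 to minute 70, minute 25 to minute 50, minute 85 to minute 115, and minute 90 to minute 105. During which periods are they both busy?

minute 10 to minute 35, minute 45 to minute 55

First set merges to minute 0 to minute 35, minute 45 to minute 55.
Second set merges to minute 10 to minute 70, minute 85 to minute 115.
minute 0 to minute 35 meets the second set on minute 10 to minute 35.
minute 45 to minute 55 meets the second set on minute 45 to minute 55.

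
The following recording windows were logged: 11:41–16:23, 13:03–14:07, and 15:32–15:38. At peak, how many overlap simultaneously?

2

Sweep endpoints in order; track running count of active intervals.
Peak of 2 reached at 13:03.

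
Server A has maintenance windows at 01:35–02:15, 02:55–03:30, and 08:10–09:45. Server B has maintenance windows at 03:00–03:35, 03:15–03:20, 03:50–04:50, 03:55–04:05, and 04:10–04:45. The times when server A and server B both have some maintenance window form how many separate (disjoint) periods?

1

Merge the second list: 03:00-03:35, 03:50-04:50.
A ∩ B = 03:00-03:30.
That is 1 disjoint piece.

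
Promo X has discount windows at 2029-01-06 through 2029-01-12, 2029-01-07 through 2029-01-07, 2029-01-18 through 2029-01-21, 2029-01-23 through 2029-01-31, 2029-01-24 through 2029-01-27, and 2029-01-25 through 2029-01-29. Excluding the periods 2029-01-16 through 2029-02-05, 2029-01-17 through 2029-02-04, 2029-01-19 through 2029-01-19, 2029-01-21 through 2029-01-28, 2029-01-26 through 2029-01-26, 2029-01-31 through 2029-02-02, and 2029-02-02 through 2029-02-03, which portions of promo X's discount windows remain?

2029-01-06 through 2029-01-12

First set merges to 2029-01-06 through 2029-01-12, 2029-01-18 through 2029-01-21, 2029-01-23 through 2029-01-31.
Second set merges to 2029-01-16 through 2029-02-05.
2029-01-06 through 2029-01-12: no B overlap → unchanged.
2029-01-18 through 2029-01-21: fully covered by B → removed.
2029-01-23 through 2029-01-31: fully covered by B → removed.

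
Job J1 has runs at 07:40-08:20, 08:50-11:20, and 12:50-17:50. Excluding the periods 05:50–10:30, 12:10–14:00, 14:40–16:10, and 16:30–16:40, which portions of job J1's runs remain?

10:30-11:20, 14:00-14:40, 16:10-16:30, 16:40-17:50

07:40-08:20 lies entirely inside B → drops out.
08:50-11:20 with B removed leaves 10:30-11:20.
12:50-17:50 with B removed leaves 14:00-14:40, 16:10-16:30, 16:40-17:50.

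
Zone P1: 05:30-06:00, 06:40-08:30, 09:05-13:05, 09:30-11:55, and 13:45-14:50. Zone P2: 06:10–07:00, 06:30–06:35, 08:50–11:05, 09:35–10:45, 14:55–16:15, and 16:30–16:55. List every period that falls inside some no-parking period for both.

06:40-07:00, 09:05-11:05

Merge the first list: 05:30-06:00, 06:40-08:30, 09:05-13:05, 13:45-14:50.
Merge the second list: 06:10-07:00, 08:50-11:05, 14:55-16:15, 16:30-16:55.
05:30-06:00: no overlap with the second set.
06:40-08:30 meets the second set on 06:40-07:00.
09:05-13:05 meets the second set on 09:05-11:05.
13:45-14:50: no overlap with the second set.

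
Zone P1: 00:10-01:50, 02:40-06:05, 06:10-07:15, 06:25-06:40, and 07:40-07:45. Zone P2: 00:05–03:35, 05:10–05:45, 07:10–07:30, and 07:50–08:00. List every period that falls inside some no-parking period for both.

00:10-01:50, 02:40-03:35, 05:10-05:45, 07:10-07:15

A, merged: 00:10-01:50, 02:40-06:05, 06:10-07:15, 07:40-07:45.
00:10-01:50 meets the second set on 00:10-01:50.
02:40-06:05 meets the second set on 02:40-03:35, 05:10-05:45.
06:10-07:15 meets the second set on 07:10-07:15.
07:40-07:45: no overlap with the second set.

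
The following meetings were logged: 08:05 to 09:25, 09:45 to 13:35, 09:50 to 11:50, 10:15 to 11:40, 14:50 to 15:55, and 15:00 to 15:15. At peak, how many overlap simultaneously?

3

Sweep endpoints in order; track running count of active intervals.
Peak of 3 reached at 10:15.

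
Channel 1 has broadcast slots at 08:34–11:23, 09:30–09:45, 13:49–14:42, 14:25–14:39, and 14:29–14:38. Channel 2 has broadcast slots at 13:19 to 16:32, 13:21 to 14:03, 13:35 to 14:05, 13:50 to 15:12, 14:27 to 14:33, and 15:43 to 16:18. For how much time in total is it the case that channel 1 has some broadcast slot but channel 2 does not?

2 h 49 min

Merge the first list: 08:34–11:23, 13:49–14:42.
Merge the second list: 13:19–16:32.
A \ B = 08:34–11:23.
Total: 2 h 49 min.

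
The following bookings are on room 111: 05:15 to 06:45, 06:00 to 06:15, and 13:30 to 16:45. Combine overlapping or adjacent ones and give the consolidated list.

05:15-06:45, 13:30-16:45

06:00-06:15 overlaps/touches 05:15-06:45 → extend to 05:15-06:45.
13:30-16:45 is disjoint → start new block.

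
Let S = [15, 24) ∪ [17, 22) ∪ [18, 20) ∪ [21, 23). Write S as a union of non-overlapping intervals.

[15, 24)

[17, 22) overlaps/touches [15, 24) → extend to [15, 24).
[18, 20) overlaps/touches [15, 24) → extend to [15, 24).
[21, 23) overlaps/touches [15, 24) → extend to [15, 24).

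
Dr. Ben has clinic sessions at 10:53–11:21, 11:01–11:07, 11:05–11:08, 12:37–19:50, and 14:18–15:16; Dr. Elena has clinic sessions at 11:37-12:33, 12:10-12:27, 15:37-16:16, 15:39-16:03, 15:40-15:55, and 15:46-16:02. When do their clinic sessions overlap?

First set merges to 10:53-11:21, 12:37-19:50.
Second set merges to 11:37-12:33, 15:37-16:16.
10:53-11:21: no overlap with the second set.
12:37-19:50 meets the second set on 15:37-16:16.

15:37-16:16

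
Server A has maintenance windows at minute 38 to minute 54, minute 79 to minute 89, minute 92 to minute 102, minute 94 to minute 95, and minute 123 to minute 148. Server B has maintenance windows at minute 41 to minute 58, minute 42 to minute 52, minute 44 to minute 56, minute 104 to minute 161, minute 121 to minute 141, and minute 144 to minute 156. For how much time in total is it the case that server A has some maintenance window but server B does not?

A, merged: minute 38 to minute 54, minute 79 to minute 89, minute 92 to minute 102, minute 123 to minute 148.
B, merged: minute 41 to minute 58, minute 104 to minute 161.
A \ B = minute 38 to minute 41, minute 79 to minute 89, minute 92 to minute 102.
Total: 3 minutes + 10 minutes + 10 minutes = 23 minutes.

23 minutes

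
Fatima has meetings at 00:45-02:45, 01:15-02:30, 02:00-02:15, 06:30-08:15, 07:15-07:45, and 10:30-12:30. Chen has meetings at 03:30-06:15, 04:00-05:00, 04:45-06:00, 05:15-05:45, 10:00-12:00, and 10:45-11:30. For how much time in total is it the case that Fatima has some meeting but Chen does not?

4 h 15 min

First set merges to 00:45-02:45, 06:30-08:15, 10:30-12:30.
Second set merges to 03:30-06:15, 10:00-12:00.
A \ B = 00:45-02:45, 06:30-08:15, 12:00-12:30.
Total: 2 h + 1 h 45 min + 30 min = 4 h 15 min.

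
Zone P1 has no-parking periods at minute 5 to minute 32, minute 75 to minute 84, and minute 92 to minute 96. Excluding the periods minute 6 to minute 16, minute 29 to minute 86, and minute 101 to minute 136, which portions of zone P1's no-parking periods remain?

minute 5 to minute 6, minute 16 to minute 29, minute 92 to minute 96

minute 5 to minute 32 with B removed leaves minute 5 to minute 6, minute 16 to minute 29.
minute 75 to minute 84 lies entirely inside B → drops out.
minute 92 to minute 96 is untouched.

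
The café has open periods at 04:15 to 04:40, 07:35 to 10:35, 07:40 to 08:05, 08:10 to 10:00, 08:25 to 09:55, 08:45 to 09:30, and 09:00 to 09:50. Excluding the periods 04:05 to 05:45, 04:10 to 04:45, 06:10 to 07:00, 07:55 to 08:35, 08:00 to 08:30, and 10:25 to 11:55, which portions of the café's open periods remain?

07:35-07:55, 08:35-10:25

Merge the first list: 04:15-04:40, 07:35-10:35.
Merge the second list: 04:05-05:45, 06:10-07:00, 07:55-08:35, 10:25-11:55.
04:15-04:40: entirely removed.
07:35-10:35 \ B = 07:35-07:55, 08:35-10:25.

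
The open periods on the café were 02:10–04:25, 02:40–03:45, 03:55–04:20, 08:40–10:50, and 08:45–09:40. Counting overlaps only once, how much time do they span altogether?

Merged: 02:10–04:25, 08:40–10:50.
Lengths: 2 h 15 min + 2 h 10 min = 4 h 25 min.

4 h 25 min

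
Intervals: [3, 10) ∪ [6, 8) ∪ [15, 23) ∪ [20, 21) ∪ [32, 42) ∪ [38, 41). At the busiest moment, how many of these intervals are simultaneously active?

Walk the sorted start/end points keeping a running depth.
The depth first hits 2 at 6.

2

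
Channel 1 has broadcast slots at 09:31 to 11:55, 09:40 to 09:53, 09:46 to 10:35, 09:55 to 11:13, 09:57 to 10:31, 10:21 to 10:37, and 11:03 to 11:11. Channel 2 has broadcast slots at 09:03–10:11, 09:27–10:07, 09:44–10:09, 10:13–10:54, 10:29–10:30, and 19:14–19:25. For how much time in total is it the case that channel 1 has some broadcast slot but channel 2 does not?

A, merged: 09:31–11:55.
B, merged: 09:03–10:11, 10:13–10:54, 19:14–19:25.
A \ B = 10:11–10:13, 10:54–11:55.
Total: 2 min + 1 h 1 min = 1 h 3 min.

1 h 3 min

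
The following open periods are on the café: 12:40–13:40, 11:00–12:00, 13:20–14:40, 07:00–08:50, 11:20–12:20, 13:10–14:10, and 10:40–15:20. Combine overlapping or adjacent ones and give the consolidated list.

07:00–08:50, 10:40–15:20

Sort by start: 07:00–08:50, 10:40–15:20, 11:00–12:00, 11:20–12:20, 12:40–13:40, 13:10–14:10, 13:20–14:40.
10:40–15:20 is disjoint → start new block.
11:00–12:00 overlaps/touches 10:40–15:20 → extend to 10:40–15:20.
11:20–12:20 overlaps/touches 10:40–15:20 → extend to 10:40–15:20.
12:40–13:40 overlaps/touches 10:40–15:20 → extend to 10:40–15:20.
13:10–14:10 overlaps/touches 10:40–15:20 → extend to 10:40–15:20.
13:20–14:40 overlaps/touches 10:40–15:20 → extend to 10:40–15:20.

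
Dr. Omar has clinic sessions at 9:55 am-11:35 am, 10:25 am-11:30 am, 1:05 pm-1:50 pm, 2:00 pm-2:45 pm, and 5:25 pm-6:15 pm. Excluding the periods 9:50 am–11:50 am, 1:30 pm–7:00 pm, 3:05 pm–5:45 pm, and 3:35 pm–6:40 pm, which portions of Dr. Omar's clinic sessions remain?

1:05 pm-1:30 pm

A, merged: 9:55 am-11:35 am, 1:05 pm-1:50 pm, 2:00 pm-2:45 pm, 5:25 pm-6:15 pm.
B, merged: 9:50 am-11:50 am, 1:30 pm-7:00 pm.
9:55 am-11:35 am: fully covered by B → removed.
1:05 pm-1:50 pm minus B → 1:05 pm-1:30 pm.
2:00 pm-2:45 pm: fully covered by B → removed.
5:25 pm-6:15 pm: fully covered by B → removed.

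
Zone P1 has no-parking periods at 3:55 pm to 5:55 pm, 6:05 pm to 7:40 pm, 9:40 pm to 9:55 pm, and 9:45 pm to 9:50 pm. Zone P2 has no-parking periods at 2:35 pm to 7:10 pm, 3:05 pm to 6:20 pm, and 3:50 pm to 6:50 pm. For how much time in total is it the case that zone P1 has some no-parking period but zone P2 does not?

First set merges to 3:55 pm-5:55 pm, 6:05 pm-7:40 pm, 9:40 pm-9:55 pm.
Second set merges to 2:35 pm-7:10 pm.
A \ B = 7:10 pm-7:40 pm, 9:40 pm-9:55 pm.
Total: 30 min + 15 min = 45 min.

45 min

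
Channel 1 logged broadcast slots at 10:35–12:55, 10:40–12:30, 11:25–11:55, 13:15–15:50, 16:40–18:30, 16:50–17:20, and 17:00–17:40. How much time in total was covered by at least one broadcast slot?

6 h 45 min

Merged: 10:35-12:55, 13:15-15:50, 16:40-18:30.
Lengths: 2 h 20 min + 2 h 35 min + 1 h 50 min = 6 h 45 min.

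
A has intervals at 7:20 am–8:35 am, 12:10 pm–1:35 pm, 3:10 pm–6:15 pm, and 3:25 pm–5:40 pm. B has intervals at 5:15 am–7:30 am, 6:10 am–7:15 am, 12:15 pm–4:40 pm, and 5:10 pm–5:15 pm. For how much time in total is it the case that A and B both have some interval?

3 h 5 min

Merge the first list: 7:20 am–8:35 am, 12:10 pm–1:35 pm, 3:10 pm–6:15 pm.
Merge the second list: 5:15 am–7:30 am, 12:15 pm–4:40 pm, 5:10 pm–5:15 pm.
A ∩ B = 7:20 am–7:30 am, 12:15 pm–1:35 pm, 3:10 pm–4:40 pm, 5:10 pm–5:15 pm.
Total: 10 min + 1 h 20 min + 1 h 30 min + 5 min = 3 h 5 min.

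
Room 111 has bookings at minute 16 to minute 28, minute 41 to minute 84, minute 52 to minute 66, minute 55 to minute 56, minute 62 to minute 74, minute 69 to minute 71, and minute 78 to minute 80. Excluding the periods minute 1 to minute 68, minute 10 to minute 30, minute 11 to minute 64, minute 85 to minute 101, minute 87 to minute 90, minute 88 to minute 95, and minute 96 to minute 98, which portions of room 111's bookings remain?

Merge the first list: minute 16 to minute 28, minute 41 to minute 84.
Merge the second list: minute 1 to minute 68, minute 85 to minute 101.
minute 16 to minute 28: fully covered by B → removed.
minute 41 to minute 84 minus B → minute 68 to minute 84.

minute 68 to minute 84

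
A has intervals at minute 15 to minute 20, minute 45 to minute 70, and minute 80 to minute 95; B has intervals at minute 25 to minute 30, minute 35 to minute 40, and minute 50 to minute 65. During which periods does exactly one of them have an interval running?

Only in the first: minute 15 to minute 20, minute 45 to minute 50, minute 65 to minute 70, minute 80 to minute 95.
Only in the second: minute 25 to minute 30, minute 35 to minute 40.
Together these are the periods covered by exactly one.

minute 15 to minute 20, minute 25 to minute 30, minute 35 to minute 40, minute 45 to minute 50, minute 65 to minute 70, minute 80 to minute 95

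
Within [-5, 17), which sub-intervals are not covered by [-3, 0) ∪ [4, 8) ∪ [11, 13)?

[-5, -3) ∪ [0, 4) ∪ [8, 11) ∪ [13, 17)

The merged coverage is [-3, 0), [4, 8), [11, 13).
Gaps within [-5, 17): [-5, -3), [0, 4), [8, 11), [13, 17).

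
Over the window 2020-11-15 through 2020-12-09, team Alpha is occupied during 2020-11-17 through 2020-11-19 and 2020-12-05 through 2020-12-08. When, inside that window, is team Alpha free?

The merged coverage is 2020-11-17 through 2020-11-19, 2020-12-05 through 2020-12-08.
Complement within 2020-11-15 through 2020-12-09: 2020-11-15 through 2020-11-16, 2020-11-20 through 2020-12-04, 2020-12-09 through 2020-12-09.

2020-11-15 through 2020-11-16, 2020-11-20 through 2020-12-04, 2020-12-09 through 2020-12-09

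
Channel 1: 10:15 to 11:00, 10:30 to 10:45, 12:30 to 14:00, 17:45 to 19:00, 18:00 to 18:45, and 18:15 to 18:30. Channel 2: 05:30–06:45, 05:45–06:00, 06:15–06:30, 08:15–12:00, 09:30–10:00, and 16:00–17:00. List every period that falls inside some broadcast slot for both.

First set merges to 10:15–11:00, 12:30–14:00, 17:45–19:00.
Second set merges to 05:30–06:45, 08:15–12:00, 16:00–17:00.
10:15–11:00 overlaps B on 10:15–11:00.
12:30–14:00 falls entirely outside B.
17:45–19:00 falls entirely outside B.

10:15–11:00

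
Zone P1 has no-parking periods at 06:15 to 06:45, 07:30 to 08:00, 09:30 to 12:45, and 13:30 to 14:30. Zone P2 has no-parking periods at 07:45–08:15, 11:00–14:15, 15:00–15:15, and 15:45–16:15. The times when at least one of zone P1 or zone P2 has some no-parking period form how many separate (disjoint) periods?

5

A ∪ B = 06:15–06:45, 07:30–08:15, 09:30–14:30, 15:00–15:15, 15:45–16:15.
That is 5 disjoint pieces.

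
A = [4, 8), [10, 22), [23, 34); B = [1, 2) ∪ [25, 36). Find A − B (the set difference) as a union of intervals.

[4, 8) ∪ [10, 22) ∪ [23, 25)

[4, 8): no B overlap → unchanged.
[10, 22): no B overlap → unchanged.
[23, 34) minus B → [23, 25).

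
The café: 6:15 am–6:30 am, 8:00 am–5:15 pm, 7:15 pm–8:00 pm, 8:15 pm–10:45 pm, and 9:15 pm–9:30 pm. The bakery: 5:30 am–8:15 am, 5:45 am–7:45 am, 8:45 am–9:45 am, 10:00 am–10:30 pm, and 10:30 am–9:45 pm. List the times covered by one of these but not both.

5:30 am-6:15 am, 6:30 am-8:00 am, 8:15 am-8:45 am, 9:45 am-10:00 am, 5:15 pm-7:15 pm, 8:00 pm-8:15 pm, 10:30 pm-10:45 pm

Merge the first list: 6:15 am-6:30 am, 8:00 am-5:15 pm, 7:15 pm-8:00 pm, 8:15 pm-10:45 pm.
Merge the second list: 5:30 am-8:15 am, 8:45 am-9:45 am, 10:00 am-10:30 pm.
Only in the first: 8:15 am-8:45 am, 9:45 am-10:00 am, 10:30 pm-10:45 pm.
Only in the second: 5:30 am-6:15 am, 6:30 am-8:00 am, 5:15 pm-7:15 pm, 8:00 pm-8:15 pm.
Together these are the periods covered by exactly one.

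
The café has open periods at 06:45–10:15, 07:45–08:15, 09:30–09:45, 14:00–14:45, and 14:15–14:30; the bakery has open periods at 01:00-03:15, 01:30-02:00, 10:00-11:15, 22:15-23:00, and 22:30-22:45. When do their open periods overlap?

First set merges to 06:45–10:15, 14:00–14:45.
Second set merges to 01:00–03:15, 10:00–11:15, 22:15–23:00.
06:45–10:15 ∩ B → 10:00–10:15.
14:00–14:45 meets no B interval.

10:00–10:15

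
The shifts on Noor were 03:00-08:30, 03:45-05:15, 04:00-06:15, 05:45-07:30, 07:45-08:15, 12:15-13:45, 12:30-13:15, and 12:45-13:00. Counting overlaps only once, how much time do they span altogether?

Merged: 03:00–08:30, 12:15–13:45.
Lengths: 5 h 30 min + 1 h 30 min = 7 h.

7 h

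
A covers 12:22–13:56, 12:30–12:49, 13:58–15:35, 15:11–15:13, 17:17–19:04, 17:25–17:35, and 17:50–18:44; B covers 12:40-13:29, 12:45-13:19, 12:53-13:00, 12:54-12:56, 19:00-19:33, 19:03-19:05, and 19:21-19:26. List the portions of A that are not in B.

12:22-12:40, 13:29-13:56, 13:58-15:35, 17:17-19:00

Merge the first list: 12:22-13:56, 13:58-15:35, 17:17-19:04.
Merge the second list: 12:40-13:29, 19:00-19:33.
12:22-13:56 \ B = 12:22-12:40, 13:29-13:56.
13:58-15:35: nothing removed.
17:17-19:04 \ B = 17:17-19:00.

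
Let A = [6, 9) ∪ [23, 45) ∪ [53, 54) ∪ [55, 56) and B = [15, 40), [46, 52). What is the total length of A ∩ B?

A ∩ B = [23, 40).
Total: 17.

17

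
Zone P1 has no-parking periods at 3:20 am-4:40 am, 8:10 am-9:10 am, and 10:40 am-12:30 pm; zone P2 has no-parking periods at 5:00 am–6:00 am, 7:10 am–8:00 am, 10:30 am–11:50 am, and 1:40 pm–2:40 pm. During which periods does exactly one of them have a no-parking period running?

3:20 am–4:40 am, 5:00 am–6:00 am, 7:10 am–8:00 am, 8:10 am–9:10 am, 10:30 am–10:40 am, 11:50 am–12:30 pm, 1:40 pm–2:40 pm

A \ B = 3:20 am–4:40 am, 8:10 am–9:10 am, 11:50 am–12:30 pm.
B \ A = 5:00 am–6:00 am, 7:10 am–8:00 am, 10:30 am–10:40 am, 1:40 pm–2:40 pm.
Union of the two gives the symmetric difference.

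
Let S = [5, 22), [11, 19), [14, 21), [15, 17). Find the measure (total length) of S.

17

Merged: [5, 22).
Length: 17.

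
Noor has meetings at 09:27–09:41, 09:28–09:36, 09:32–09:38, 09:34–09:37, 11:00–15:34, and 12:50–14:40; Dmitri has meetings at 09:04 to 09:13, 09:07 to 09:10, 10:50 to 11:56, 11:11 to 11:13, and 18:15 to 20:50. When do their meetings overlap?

A, merged: 09:27-09:41, 11:00-15:34.
B, merged: 09:04-09:13, 10:50-11:56, 18:15-20:50.
09:27-09:41 falls entirely outside B.
11:00-15:34 overlaps B on 11:00-11:56.

11:00-11:56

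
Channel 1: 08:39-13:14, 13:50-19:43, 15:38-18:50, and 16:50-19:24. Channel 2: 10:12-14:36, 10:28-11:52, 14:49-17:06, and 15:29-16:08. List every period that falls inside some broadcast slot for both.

A, merged: 08:39–13:14, 13:50–19:43.
B, merged: 10:12–14:36, 14:49–17:06.
08:39–13:14 meets the second set on 10:12–13:14.
13:50–19:43 meets the second set on 13:50–14:36, 14:49–17:06.

10:12–13:14, 13:50–14:36, 14:49–17:06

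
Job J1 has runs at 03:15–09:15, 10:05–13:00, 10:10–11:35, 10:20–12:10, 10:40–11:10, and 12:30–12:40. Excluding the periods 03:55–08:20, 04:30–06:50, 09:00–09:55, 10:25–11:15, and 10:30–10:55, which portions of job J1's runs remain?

03:15-03:55, 08:20-09:00, 10:05-10:25, 11:15-13:00

Merge the first list: 03:15-09:15, 10:05-13:00.
Merge the second list: 03:55-08:20, 09:00-09:55, 10:25-11:15.
03:15-09:15 minus B → 03:15-03:55, 08:20-09:00.
10:05-13:00 minus B → 10:05-10:25, 11:15-13:00.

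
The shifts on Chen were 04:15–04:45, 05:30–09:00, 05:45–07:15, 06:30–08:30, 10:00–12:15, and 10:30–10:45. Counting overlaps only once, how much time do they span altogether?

Merged: 04:15–04:45, 05:30–09:00, 10:00–12:15.
Lengths: 30 min + 3 h 30 min + 2 h 15 min = 6 h 15 min.

6 h 15 min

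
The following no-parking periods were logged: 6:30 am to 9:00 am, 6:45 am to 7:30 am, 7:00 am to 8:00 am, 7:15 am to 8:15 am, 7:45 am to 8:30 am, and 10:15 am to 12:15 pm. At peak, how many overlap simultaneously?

Walk the sorted start/end points keeping a running depth.
The depth first hits 4 at 7:15 am.

4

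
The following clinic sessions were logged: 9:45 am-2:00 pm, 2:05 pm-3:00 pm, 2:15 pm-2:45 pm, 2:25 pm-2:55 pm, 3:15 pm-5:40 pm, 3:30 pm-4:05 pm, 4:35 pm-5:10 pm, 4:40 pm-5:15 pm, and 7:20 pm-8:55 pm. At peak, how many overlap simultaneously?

At 2:25 pm, 3 of the intervals are simultaneously active.
No point has more.

3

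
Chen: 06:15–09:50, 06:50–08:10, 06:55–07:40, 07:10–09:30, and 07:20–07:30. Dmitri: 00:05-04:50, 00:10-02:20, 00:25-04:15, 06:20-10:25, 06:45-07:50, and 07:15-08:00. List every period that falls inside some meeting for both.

A, merged: 06:15–09:50.
B, merged: 00:05–04:50, 06:20–10:25.
06:15–09:50 overlaps B on 06:20–09:50.

06:20–09:50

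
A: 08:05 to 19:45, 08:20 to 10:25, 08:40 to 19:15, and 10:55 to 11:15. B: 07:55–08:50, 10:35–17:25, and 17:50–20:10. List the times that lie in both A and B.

First set merges to 08:05–19:45.
08:05–19:45 overlaps B on 08:05–08:50, 10:35–17:25, 17:50–19:45.

08:05–08:50, 10:35–17:25, 17:50–19:45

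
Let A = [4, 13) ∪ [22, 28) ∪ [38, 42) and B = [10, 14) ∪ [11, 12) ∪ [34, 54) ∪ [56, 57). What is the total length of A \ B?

Merge the second list: [10, 14), [34, 54), [56, 57).
A \ B = [4, 10), [22, 28).
Total: 6 + 6 = 12.

12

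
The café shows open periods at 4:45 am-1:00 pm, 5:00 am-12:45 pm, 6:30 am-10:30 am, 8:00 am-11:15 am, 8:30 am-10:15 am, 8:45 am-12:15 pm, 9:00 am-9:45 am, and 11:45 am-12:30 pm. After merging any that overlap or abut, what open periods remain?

5:00 am–12:45 pm overlaps/touches 4:45 am–1:00 pm → extend to 4:45 am–1:00 pm.
6:30 am–10:30 am overlaps/touches 4:45 am–1:00 pm → extend to 4:45 am–1:00 pm.
8:00 am–11:15 am overlaps/touches 4:45 am–1:00 pm → extend to 4:45 am–1:00 pm.
8:30 am–10:15 am overlaps/touches 4:45 am–1:00 pm → extend to 4:45 am–1:00 pm.
8:45 am–12:15 pm overlaps/touches 4:45 am–1:00 pm → extend to 4:45 am–1:00 pm.
9:00 am–9:45 am overlaps/touches 4:45 am–1:00 pm → extend to 4:45 am–1:00 pm.
11:45 am–12:30 pm overlaps/touches 4:45 am–1:00 pm → extend to 4:45 am–1:00 pm.

4:45 am–1:00 pm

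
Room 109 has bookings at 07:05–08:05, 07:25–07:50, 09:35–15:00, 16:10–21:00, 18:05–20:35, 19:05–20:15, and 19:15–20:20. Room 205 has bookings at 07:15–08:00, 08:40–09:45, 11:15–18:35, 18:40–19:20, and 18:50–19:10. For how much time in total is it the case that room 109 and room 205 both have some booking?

7 h 45 min

A, merged: 07:05-08:05, 09:35-15:00, 16:10-21:00.
B, merged: 07:15-08:00, 08:40-09:45, 11:15-18:35, 18:40-19:20.
A ∩ B = 07:15-08:00, 09:35-09:45, 11:15-15:00, 16:10-18:35, 18:40-19:20.
Total: 45 min + 10 min + 3 h 45 min + 2 h 25 min + 40 min = 7 h 45 min.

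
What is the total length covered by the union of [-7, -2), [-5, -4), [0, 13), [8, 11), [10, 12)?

18

Merged: [-7, -2), [0, 13).
Lengths: 5 + 13 = 18.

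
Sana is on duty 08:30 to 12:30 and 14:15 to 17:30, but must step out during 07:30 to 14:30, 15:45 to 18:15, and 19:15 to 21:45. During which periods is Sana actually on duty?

08:30–12:30: entirely removed.
14:15–17:30 \ B = 14:30–15:45.

14:30–15:45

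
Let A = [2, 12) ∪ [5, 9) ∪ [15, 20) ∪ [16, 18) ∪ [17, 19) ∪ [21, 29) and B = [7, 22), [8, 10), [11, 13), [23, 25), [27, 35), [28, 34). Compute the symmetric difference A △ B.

[2, 7) ∪ [12, 15) ∪ [20, 21) ∪ [22, 23) ∪ [25, 27) ∪ [29, 35)

A, merged: [2, 12), [15, 20), [21, 29).
B, merged: [7, 22), [23, 25), [27, 35).
A but not B: [2, 7), [22, 23), [25, 27).
B but not A: [12, 15), [20, 21), [29, 35).
Combining gives A △ B.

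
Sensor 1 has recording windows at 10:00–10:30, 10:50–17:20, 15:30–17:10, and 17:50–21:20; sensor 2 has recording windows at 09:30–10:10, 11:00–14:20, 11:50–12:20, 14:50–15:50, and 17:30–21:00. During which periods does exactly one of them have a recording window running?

09:30-10:00, 10:10-10:30, 10:50-11:00, 14:20-14:50, 15:50-17:20, 17:30-17:50, 21:00-21:20

First set merges to 10:00-10:30, 10:50-17:20, 17:50-21:20.
Second set merges to 09:30-10:10, 11:00-14:20, 14:50-15:50, 17:30-21:00.
A but not B: 10:10-10:30, 10:50-11:00, 14:20-14:50, 15:50-17:20, 21:00-21:20.
B but not A: 09:30-10:00, 17:30-17:50.
Combining gives A △ B.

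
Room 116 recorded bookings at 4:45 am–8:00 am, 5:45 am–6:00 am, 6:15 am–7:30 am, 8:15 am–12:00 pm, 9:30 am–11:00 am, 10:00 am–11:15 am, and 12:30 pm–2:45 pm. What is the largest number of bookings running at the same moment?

3

Sweep endpoints in order; track running count of active intervals.
Peak of 3 reached at 10:00 am.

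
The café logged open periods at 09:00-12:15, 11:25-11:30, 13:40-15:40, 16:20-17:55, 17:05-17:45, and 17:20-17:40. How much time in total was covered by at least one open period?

Merged: 09:00-12:15, 13:40-15:40, 16:20-17:55.
Lengths: 3 h 15 min + 2 h + 1 h 35 min = 6 h 50 min.

6 h 50 min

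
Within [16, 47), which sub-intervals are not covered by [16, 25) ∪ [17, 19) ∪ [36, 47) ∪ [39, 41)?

[25, 36)

The merged coverage is [16, 25), [36, 47).
Gaps within [16, 47): [25, 36).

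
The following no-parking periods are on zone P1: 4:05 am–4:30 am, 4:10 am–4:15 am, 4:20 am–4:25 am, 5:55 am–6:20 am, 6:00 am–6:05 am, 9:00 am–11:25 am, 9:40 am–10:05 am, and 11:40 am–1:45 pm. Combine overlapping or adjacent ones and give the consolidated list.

4:10 am–4:15 am overlaps/touches 4:05 am–4:30 am → extend to 4:05 am–4:30 am.
4:20 am–4:25 am overlaps/touches 4:05 am–4:30 am → extend to 4:05 am–4:30 am.
5:55 am–6:20 am is disjoint → start new block.
6:00 am–6:05 am overlaps/touches 5:55 am–6:20 am → extend to 5:55 am–6:20 am.
9:00 am–11:25 am is disjoint → start new block.
9:40 am–10:05 am overlaps/touches 9:00 am–11:25 am → extend to 9:00 am–11:25 am.
11:40 am–1:45 pm is disjoint → start new block.

4:05 am–4:30 am, 5:55 am–6:20 am, 9:00 am–11:25 am, 11:40 am–1:45 pm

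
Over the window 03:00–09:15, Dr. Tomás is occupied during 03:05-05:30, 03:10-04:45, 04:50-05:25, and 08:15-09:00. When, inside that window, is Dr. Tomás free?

After merging, the occupied span is 03:05–05:30, 08:15–09:00.
Uncovered inside 03:00–09:15: 03:00–03:05, 05:30–08:15, 09:00–09:15.

03:00–03:05, 05:30–08:15, 09:00–09:15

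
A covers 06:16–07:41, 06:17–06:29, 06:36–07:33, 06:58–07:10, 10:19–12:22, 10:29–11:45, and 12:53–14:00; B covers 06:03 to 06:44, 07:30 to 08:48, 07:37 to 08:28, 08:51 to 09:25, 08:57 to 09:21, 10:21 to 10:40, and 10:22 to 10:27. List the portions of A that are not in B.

First set merges to 06:16-07:41, 10:19-12:22, 12:53-14:00.
Second set merges to 06:03-06:44, 07:30-08:48, 08:51-09:25, 10:21-10:40.
06:16-07:41 \ B = 06:44-07:30.
10:19-12:22 \ B = 10:19-10:21, 10:40-12:22.
12:53-14:00: nothing removed.

06:44-07:30, 10:19-10:21, 10:40-12:22, 12:53-14:00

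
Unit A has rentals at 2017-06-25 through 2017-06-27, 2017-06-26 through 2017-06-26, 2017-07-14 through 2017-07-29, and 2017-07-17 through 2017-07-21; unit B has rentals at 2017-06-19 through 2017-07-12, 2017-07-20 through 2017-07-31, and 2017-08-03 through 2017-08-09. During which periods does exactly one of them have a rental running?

2017-06-19 through 2017-06-24, 2017-06-28 through 2017-07-12, 2017-07-14 through 2017-07-19, 2017-07-30 through 2017-07-31, 2017-08-03 through 2017-08-09

A, merged: 2017-06-25 through 2017-06-27, 2017-07-14 through 2017-07-29.
A but not B: 2017-07-14 through 2017-07-19.
B but not A: 2017-06-19 through 2017-06-24, 2017-06-28 through 2017-07-12, 2017-07-30 through 2017-07-31, 2017-08-03 through 2017-08-09.
Combining gives A △ B.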